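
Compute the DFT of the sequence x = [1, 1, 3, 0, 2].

X[k] = Σ(n=0 to 4) x[n] · ω_5^(nk)
where ω_5 = e^(-2πi/5)

Computing each X[k]:
X[0] = 7
X[1] = -0.5000-0.8123i
X[2] = -0.5000+3.4410i
X[3] = -0.5000-3.4410i
X[4] = -0.5000+0.8123i

X = [7, -0.5000-0.8123i, -0.5000+3.4410i, -0.5000-3.4410i, -0.5000+0.8123i]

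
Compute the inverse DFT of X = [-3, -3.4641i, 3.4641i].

x[n] = (1/3) Σ(k=0 to 2) X[k] · e^(2πikn/3)

Computing each x[n]:
x[0] = -1
x[1] = 1
x[2] = -3

x = [-1, 1, -3]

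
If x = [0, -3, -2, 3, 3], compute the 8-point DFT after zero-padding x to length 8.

Original 5-point DFT: [1, -0.8090+8.6453i, 0.3090-1.2286i, 0.3090+1.2286i, -0.8090-8.6453i]
Zero-padded 8-point DFT provides frequency interpolation.

DFT_8([x, 0, ...]) = [1, -7.2426+2.0000i, 5+6i, 1.2426-2.0000i, 1, 1.2426+2.0000i, 5-6i, -7.2426-2.0000i]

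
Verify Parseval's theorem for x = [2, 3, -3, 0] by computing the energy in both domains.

Time domain:
Σ|x[n]|² = |2|² + |3|² + |-3|² + |0|² = 22.0000

Frequency domain:
(1/4)Σ|X[k]|² = (1/4)(|2|² + |5-3i|² + |-4|² + |5+3i|²) = (1/4)·88.0000 = 22.0000

Both sides agree, confirming Parseval's theorem.

Σ|x[n]|² = (1/N)Σ|X[k]|² = 22.0000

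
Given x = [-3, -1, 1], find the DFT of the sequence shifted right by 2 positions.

Time shift by 2: X_shifted[k] = ω_3^(2k) · X[k]
Shifted x = [-1, 1, -3]

DFT(x[n-2]) = [-3, -3.4641i, 3.4641i]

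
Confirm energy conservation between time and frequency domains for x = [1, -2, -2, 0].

Time domain:
Σ|x[n]|² = |1|² + |-2|² + |-2|² + |0|² = 9.0000

Frequency domain:
(1/4)Σ|X[k]|² = (1/4)(|-3|² + |3+2i|² + |1|² + |3-2i|²) = (1/4)·36.0000 = 9.0000

Both sides agree, confirming Parseval's theorem.

Σ|x[n]|² = (1/N)Σ|X[k]|² = 9.0000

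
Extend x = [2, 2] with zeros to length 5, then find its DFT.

Original 2-point DFT: [4, 0]
Zero-padded 5-point DFT provides frequency interpolation.

DFT_5([x, 0, ...]) = [4, 2.6180-1.9021i, 0.3820-1.1756i, 0.3820+1.1756i, 2.6180+1.9021i]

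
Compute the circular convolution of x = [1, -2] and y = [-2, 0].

(x ⊛ y)[n] = Σ(m=0 to 1) x[m] · y[(n-m) mod 2]

Computing each output sample:
(x ⊛ y)[0] = -2
(x ⊛ y)[1] = 4

x ⊛ y = [-2, 4]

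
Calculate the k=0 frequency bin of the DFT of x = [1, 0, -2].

X[0] = Σ(n=0 to 2) x[n] · ω_3^0 = Σ x[n]
= (1) + (0) + (-2)

X[0] = -1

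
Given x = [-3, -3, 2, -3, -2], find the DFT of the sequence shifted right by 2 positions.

Time shift by 2: X_shifted[k] = ω_5^(2k) · X[k]
Shifted x = [-3, -2, -3, -3, 2]

DFT(x[n-2]) = [-9, 1.8541+3.8042i, -4.8541+2.3511i, -4.8541-2.3511i, 1.8541-3.8042i]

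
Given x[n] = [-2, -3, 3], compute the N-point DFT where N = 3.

X[k] = Σ(n=0 to 2) x[n] · ω_3^(nk)
where ω_3 = e^(-2πi/3)

Computing each X[k]:
X[0] = -2
X[1] = -2.0000+5.1962i
X[2] = -2.0000-5.1962i

X = [-2, -2.0000+5.1962i, -2.0000-5.1962i]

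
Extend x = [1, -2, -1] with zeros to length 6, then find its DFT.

Original 3-point DFT: [-2, 2.5000+0.8660i, 2.5000-0.8660i]
Zero-padded 6-point DFT provides frequency interpolation.

DFT_6([x, 0, ...]) = [-2, 0.5000+2.5981i, 2.5000+0.8660i, 2, 2.5000-0.8660i, 0.5000-2.5981i]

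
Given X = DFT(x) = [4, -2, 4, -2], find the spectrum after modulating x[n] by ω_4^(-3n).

Modulation property: DFT(ω_4^(-3n)·x[n]) = X[(k-3) mod 4], so circularly shift X by 3 positions.

X[k-3] = [-2, 4, -2, 4]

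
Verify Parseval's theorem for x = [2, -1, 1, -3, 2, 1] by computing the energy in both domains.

Time domain:
Σ|x[n]|² = |2|² + |-1|² + |1|² + |-3|² + |2|² + |1|² = 20.0000

Frequency domain:
(1/6)Σ|X[k]|² = (1/6)(|2|² + |3.5000+2.5981i|² + |-2.5000+0.8660i|² + |8|² + |-2.5000-0.8660i|² + |3.5000-2.5981i|²) = (1/6)·120.0000 = 20.0000

Both sides agree, confirming Parseval's theorem.

Σ|x[n]|² = (1/N)Σ|X[k]|² = 20.0000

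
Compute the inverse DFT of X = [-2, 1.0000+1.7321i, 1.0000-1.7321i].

x[n] = (1/3) Σ(k=0 to 2) X[k] · e^(2πikn/3)

Computing each x[n]:
x[0] = 0
x[1] = -2
x[2] = 0

x = [0, -2, 0]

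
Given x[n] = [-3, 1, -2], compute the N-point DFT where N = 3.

X[k] = Σ(n=0 to 2) x[n] · ω_3^(nk)
where ω_3 = e^(-2πi/3)

Computing each X[k]:
X[0] = -4
X[1] = -2.5000-2.5981i
X[2] = -2.5000+2.5981i

X = [-4, -2.5000-2.5981i, -2.5000+2.5981i]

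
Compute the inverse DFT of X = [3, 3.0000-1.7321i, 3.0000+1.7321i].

x[n] = (1/3) Σ(k=0 to 2) X[k] · e^(2πikn/3)

Computing each x[n]:
x[0] = 3
x[1] = 1
x[2] = -1

x = [3, 1, -1]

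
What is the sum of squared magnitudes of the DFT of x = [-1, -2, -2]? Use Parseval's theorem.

Parseval: Σ|x[n]|² = (1/N)Σ|X[k]|², so Σ|X[k]|² = N·Σ|x[n]|² = 3·9.0000

Σ|X[k]|² = N·Σ|x[n]|² = 3·9.0000 = 27.0000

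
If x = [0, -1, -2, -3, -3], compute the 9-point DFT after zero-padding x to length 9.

Original 5-point DFT: [-9, 2.8090-2.4899i, 1.6910-0.2245i, 1.6910+0.2245i, 2.8090+2.4899i]
Zero-padded 9-point DFT provides frequency interpolation.

DFT_9([x, 0, ...]) = [-9, 3.2057+6.2365i, 0.9076-2.8576i, 1.7321i, 0.3867-1.2999i, 0.3867+1.2999i, -1.7321i, 0.9076+2.8576i, 3.2057-6.2365i]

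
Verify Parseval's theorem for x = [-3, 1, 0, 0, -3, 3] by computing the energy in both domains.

Time domain:
Σ|x[n]|² = |-3|² + |1|² + |0|² + |0|² + |-3|² + |3|² = 28.0000

Frequency domain:
(1/6)Σ|X[k]|² = (1/6)(|-2|² + |0.5000-0.8660i|² + |-3.5000+4.3301i|² + |-10|² + |-3.5000-4.3301i|² + |0.5000+0.8660i|²) = (1/6)·168.0000 = 28.0000

Both sides agree, confirming Parseval's theorem.

Σ|x[n]|² = (1/N)Σ|X[k]|² = 28.0000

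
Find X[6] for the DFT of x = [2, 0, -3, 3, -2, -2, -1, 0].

X[6] = Σ(n=0 to 7) x[n] · ω_8^(6n) where ω_8 = e^(-2πi/8)
= (2)·ω_8^0 + (0)·ω_8^6 + (-3)·ω_8^12 + (3)·ω_8^18 + (-2)·ω_8^24 + (-2)·ω_8^30 + (-1)·ω_8^36 + (0)·ω_8^42

X[6] = 4-5i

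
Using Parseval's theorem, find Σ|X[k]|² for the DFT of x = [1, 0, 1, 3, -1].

Parseval: Σ|x[n]|² = (1/N)Σ|X[k]|², so Σ|X[k]|² = N·Σ|x[n]|² = 5·12.0000

Σ|X[k]|² = N·Σ|x[n]|² = 5·12.0000 = 60.0000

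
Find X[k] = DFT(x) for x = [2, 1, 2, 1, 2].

X[k] = Σ(n=0 to 4) x[n] · ω_5^(nk)
where ω_5 = e^(-2πi/5)

Computing each X[k]:
X[0] = 8
X[1] = 0.5000+0.3633i
X[2] = 0.5000+1.5388i
X[3] = 0.5000-1.5388i
X[4] = 0.5000-0.3633i

X = [8, 0.5000+0.3633i, 0.5000+1.5388i, 0.5000-1.5388i, 0.5000-0.3633i]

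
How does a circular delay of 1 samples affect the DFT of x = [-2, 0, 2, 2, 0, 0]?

Time shift by 1: X_shifted[k] = ω_6^(1k) · X[k]
Shifted x = [0, -2, 0, 2, 2, 0]

DFT(x[n-1]) = [2, -4.0000+3.4641i, 2, 2, 2, -4.0000-3.4641i]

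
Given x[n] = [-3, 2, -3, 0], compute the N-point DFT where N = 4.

X[k] = Σ(n=0 to 3) x[n] · ω_4^(nk)
where ω_4 = e^(-2πi/4)

Computing each X[k]:
X[0] = -4
X[1] = -2i
X[2] = -8
X[3] = 2i

X = [-4, -2i, -8, 2i]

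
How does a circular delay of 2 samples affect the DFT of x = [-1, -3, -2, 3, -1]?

Time shift by 2: X_shifted[k] = ω_5^(2k) · X[k]
Shifted x = [3, -1, -1, -3, -2]

DFT(x[n-2]) = [-4, 5.3090-2.1266i, 4.1910+1.3143i, 4.1910-1.3143i, 5.3090+2.1266i]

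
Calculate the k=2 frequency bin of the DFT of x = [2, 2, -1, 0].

X[2] = Σ(n=0 to 3) x[n] · ω_4^(2n) where ω_4 = e^(-2πi/4)
= (2)·ω_4^0 + (2)·ω_4^2 + (-1)·ω_4^4 + (0)·ω_4^6

X[2] = -1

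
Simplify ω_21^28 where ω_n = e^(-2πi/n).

Since ω_21^21 = 1, powers reduce modulo 21.
28 mod 21 = 7
So ω_21^28 = ω_21^7 = e^(-2πi·7/21)

ω_21^28 = ω_21^7 = -0.5000-0.8660i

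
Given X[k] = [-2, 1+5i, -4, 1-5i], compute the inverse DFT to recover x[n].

x[n] = (1/4) Σ(k=0 to 3) X[k] · e^(2πikn/4)

Computing each x[n]:
x[0] = -1
x[1] = -2
x[2] = -2
x[3] = 3

x = [-1, -2, -2, 3]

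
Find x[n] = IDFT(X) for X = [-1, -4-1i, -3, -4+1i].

x[n] = (1/4) Σ(k=0 to 3) X[k] · e^(2πikn/4)

Computing each x[n]:
x[0] = -3
x[1] = 1
x[2] = 1
x[3] = 0

x = [-3, 1, 1, 0]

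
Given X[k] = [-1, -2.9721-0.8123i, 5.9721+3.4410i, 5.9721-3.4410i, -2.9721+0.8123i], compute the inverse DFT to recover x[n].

x[n] = (1/5) Σ(k=0 to 4) X[k] · e^(2πikn/5)

Computing each x[n]:
x[0] = 1
x[1] = -3
x[2] = 3
x[3] = 0
x[4] = -2

x = [1, -3, 3, 0, -2]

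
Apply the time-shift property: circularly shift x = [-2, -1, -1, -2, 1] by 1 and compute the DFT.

Time shift by 1: X_shifted[k] = ω_5^(1k) · X[k]
Shifted x = [1, -2, -1, -1, -2]

DFT(x[n-1]) = [-5, 1.3820, 3.6180, 3.6180, 1.3820]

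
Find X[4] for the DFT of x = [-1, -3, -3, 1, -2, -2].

X[4] = Σ(n=0 to 5) x[n] · ω_6^(4n) where ω_6 = e^(-2πi/6)
= (-1)·ω_6^0 + (-3)·ω_6^4 + (-3)·ω_6^8 + (1)·ω_6^12 + (-2)·ω_6^16 + (-2)·ω_6^20

X[4] = 5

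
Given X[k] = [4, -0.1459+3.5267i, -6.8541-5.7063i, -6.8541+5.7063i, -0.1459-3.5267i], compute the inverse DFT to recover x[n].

x[n] = (1/5) Σ(k=0 to 4) X[k] · e^(2πikn/5)

Computing each x[n]:
x[0] = -2
x[1] = 3
x[2] = -3
x[3] = 3
x[4] = 3

x = [-2, 3, -3, 3, 3]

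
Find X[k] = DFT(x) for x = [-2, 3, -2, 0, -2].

X[k] = Σ(n=0 to 4) x[n] · ω_5^(nk)
where ω_5 = e^(-2πi/5)

Computing each X[k]:
X[0] = -3
X[1] = -0.0729-3.5797i
X[2] = -3.4271-4.8410i
X[3] = -3.4271+4.8410i
X[4] = -0.0729+3.5797i

X = [-3, -0.0729-3.5797i, -3.4271-4.8410i, -3.4271+4.8410i, -0.0729+3.5797i]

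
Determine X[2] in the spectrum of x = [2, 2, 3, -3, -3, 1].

X[2] = Σ(n=0 to 5) x[n] · ω_6^(2n) where ω_6 = e^(-2πi/6)
= (2)·ω_6^0 + (2)·ω_6^2 + (3)·ω_6^4 + (-3)·ω_6^6 + (-3)·ω_6^8 + (1)·ω_6^10

X[2] = -2.5000+4.3301i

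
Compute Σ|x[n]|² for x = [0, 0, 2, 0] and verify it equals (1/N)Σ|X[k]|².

Time domain:
Σ|x[n]|² = |0|² + |0|² + |2|² + |0|² = 4.0000

Frequency domain:
(1/4)Σ|X[k]|² = (1/4)(|2|² + |-2|² + |2|² + |-2|²) = (1/4)·16.0000 = 4.0000

Both sides agree, confirming Parseval's theorem.

Σ|x[n]|² = (1/N)Σ|X[k]|² = 4.0000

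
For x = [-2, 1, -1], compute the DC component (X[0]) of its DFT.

X[0] = Σ(n=0 to 2) x[n] · ω_3^0 = Σ x[n]
= (-2) + (1) + (-1)

X[0] = -2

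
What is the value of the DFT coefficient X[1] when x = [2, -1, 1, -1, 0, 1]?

X[1] = Σ(n=0 to 5) x[n] · ω_6^(1n) where ω_6 = e^(-2πi/6)
= (2)·ω_6^0 + (-1)·ω_6^1 + (1)·ω_6^2 + (-1)·ω_6^3 + (0)·ω_6^4 + (1)·ω_6^5

X[1] = 2.5000+0.8660i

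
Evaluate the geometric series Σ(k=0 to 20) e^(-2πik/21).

Sum of all nth roots of unity equals 0 for n > 1 (geometric series with r ≠ 1).

0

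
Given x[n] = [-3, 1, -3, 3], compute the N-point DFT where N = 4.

X[k] = Σ(n=0 to 3) x[n] · ω_4^(nk)
where ω_4 = e^(-2πi/4)

Computing each X[k]:
X[0] = -2
X[1] = 2i
X[2] = -10
X[3] = -2i

X = [-2, 2i, -10, -2i]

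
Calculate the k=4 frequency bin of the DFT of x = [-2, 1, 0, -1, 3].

X[4] = Σ(n=0 to 4) x[n] · ω_5^(4n) where ω_5 = e^(-2πi/5)
= (-2)·ω_5^0 + (1)·ω_5^4 + (0)·ω_5^8 + (-1)·ω_5^12 + (3)·ω_5^16

X[4] = 0.0451-1.3143i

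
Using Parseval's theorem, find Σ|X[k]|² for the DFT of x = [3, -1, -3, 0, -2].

Parseval: Σ|x[n]|² = (1/N)Σ|X[k]|², so Σ|X[k]|² = N·Σ|x[n]|² = 5·23.0000

Σ|X[k]|² = N·Σ|x[n]|² = 5·23.0000 = 115.0000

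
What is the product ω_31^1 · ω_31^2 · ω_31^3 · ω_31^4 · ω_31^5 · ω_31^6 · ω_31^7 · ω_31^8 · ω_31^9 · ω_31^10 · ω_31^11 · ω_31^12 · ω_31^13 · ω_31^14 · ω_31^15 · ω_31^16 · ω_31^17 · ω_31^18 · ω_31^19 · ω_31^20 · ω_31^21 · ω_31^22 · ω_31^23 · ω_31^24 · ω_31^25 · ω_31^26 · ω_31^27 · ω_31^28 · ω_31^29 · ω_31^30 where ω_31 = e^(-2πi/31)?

The primitive 31st roots of unity are ω_31^k for k coprime to 31: k ∈ {1, 2, 3, 4, 5, 6, 7, 8, 9, 10, 11, 12, 13, 14, 15, 16, 17, 18, 19, 20, 21, 22, 23, 24, 25, 26, 27, 28, 29, 30}
Their product equals the constant term of the cyclotomic polynomial Φ_31(x) up to sign.
For n ≥ 3, the product of all primitive nth roots of unity is 1. (For n=1 it is 1; for n=2 it is -1.)

1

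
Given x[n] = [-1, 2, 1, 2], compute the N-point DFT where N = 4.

X[k] = Σ(n=0 to 3) x[n] · ω_4^(nk)
where ω_4 = e^(-2πi/4)

Computing each X[k]:
X[0] = 4
X[1] = -2
X[2] = -4
X[3] = -2

X = [4, -2, -4, -2]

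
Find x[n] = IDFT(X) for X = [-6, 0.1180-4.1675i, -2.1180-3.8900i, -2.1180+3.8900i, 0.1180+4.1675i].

x[n] = (1/5) Σ(k=0 to 4) X[k] · e^(2πikn/5)

Computing each x[n]:
x[0] = -2
x[1] = 2
x[2] = -2
x[3] = -1
x[4] = -3

x = [-2, 2, -2, -1, -3]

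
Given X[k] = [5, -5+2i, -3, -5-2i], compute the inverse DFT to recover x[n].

x[n] = (1/4) Σ(k=0 to 3) X[k] · e^(2πikn/4)

Computing each x[n]:
x[0] = -2
x[1] = 1
x[2] = 3
x[3] = 3

x = [-2, 1, 3, 3]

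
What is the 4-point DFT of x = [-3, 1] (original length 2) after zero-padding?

Original 2-point DFT: [-2, -4]
Zero-padded 4-point DFT provides frequency interpolation.

DFT_4([x, 0, ...]) = [-2, -3-1i, -4, -3+1i]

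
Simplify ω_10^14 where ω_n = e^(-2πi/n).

Since ω_10^10 = 1, powers reduce modulo 10.
14 mod 10 = 4
So ω_10^14 = ω_10^4 = e^(-2πi·4/10)

ω_10^14 = ω_10^4 = -0.8090-0.5878i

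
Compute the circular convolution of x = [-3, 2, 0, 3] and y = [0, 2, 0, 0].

(x ⊛ y)[n] = Σ(m=0 to 3) x[m] · y[(n-m) mod 4]

Computing each output sample:
(x ⊛ y)[0] = 6
(x ⊛ y)[1] = -6
(x ⊛ y)[2] = 4
(x ⊛ y)[3] = 0

x ⊛ y = [6, -6, 4, 0]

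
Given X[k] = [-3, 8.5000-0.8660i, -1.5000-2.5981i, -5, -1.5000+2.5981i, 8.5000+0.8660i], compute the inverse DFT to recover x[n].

x[n] = (1/6) Σ(k=0 to 5) X[k] · e^(2πikn/6)

Computing each x[n]:
x[0] = 1
x[1] = 3
x[2] = -3
x[3] = -3
x[4] = -2
x[5] = 1

x = [1, 3, -3, -3, -2, 1]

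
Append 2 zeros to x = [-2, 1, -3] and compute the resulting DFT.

Original 3-point DFT: [-4, -1.0000-3.4641i, -1.0000+3.4641i]
Zero-padded 5-point DFT provides frequency interpolation.

DFT_5([x, 0, ...]) = [-4, 0.7361+0.8123i, -3.7361-3.4410i, -3.7361+3.4410i, 0.7361-0.8123i]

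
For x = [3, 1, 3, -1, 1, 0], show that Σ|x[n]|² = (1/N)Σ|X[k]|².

Time domain:
Σ|x[n]|² = |3|² + |1|² + |3|² + |-1|² + |1|² + |0|² = 21.0000

Frequency domain:
(1/6)Σ|X[k]|² = (1/6)(|7|² + |2.5000-2.5981i|² + |-0.5000+0.8660i|² + |7|² + |-0.5000-0.8660i|² + |2.5000+2.5981i|²) = (1/6)·126.0000 = 21.0000

Both sides agree, confirming Parseval's theorem.

Σ|x[n]|² = (1/N)Σ|X[k]|² = 21.0000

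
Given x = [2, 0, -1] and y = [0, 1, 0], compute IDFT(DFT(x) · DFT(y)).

(x ⊛ y)[n] = Σ(m=0 to 2) x[m] · y[(n-m) mod 3]

Computing each output sample:
(x ⊛ y)[0] = -1
(x ⊛ y)[1] = 2
(x ⊛ y)[2] = 0

x ⊛ y = [-1, 2, 0]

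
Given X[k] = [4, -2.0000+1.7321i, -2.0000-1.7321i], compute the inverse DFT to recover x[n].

x[n] = (1/3) Σ(k=0 to 2) X[k] · e^(2πikn/3)

Computing each x[n]:
x[0] = 0
x[1] = 1
x[2] = 3

x = [0, 1, 3]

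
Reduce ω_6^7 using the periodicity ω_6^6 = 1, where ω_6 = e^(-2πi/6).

Since ω_6^6 = 1, powers reduce modulo 6.
7 mod 6 = 1
So ω_6^7 = ω_6^1 = e^(-2πi·1/6)

ω_6^7 = ω_6^1 = 0.5000-0.8660i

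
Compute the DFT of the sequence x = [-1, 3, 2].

X[k] = Σ(n=0 to 2) x[n] · ω_3^(nk)
where ω_3 = e^(-2πi/3)

Computing each X[k]:
X[0] = 4
X[1] = -3.5000-0.8660i
X[2] = -3.5000+0.8660i

X = [4, -3.5000-0.8660i, -3.5000+0.8660i]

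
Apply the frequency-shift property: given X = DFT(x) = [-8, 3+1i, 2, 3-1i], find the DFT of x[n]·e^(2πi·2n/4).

Modulation property: DFT(ω_4^(-2n)·x[n]) = X[(k-2) mod 4], so circularly shift X by 2 positions.

X[k-2] = [2, 3-1i, -8, 3+1i]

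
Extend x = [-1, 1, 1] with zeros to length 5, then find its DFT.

Original 3-point DFT: [1, -2, -2]
Zero-padded 5-point DFT provides frequency interpolation.

DFT_5([x, 0, ...]) = [1, -1.5000-1.5388i, -1.5000+0.3633i, -1.5000-0.3633i, -1.5000+1.5388i]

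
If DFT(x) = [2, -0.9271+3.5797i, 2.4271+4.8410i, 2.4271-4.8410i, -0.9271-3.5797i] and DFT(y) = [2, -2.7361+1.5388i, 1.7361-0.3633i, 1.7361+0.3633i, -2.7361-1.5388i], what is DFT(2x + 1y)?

By linearity: DFT(2x + 1y) = 2·DFT(x) + 1·DFT(y)
= 2·[2, -0.9271+3.5797i, 2.4271+4.8410i, 2.4271-4.8410i, -0.9271-3.5797i] + 1·[2, -2.7361+1.5388i, 1.7361-0.3633i, 1.7361+0.3633i, -2.7361-1.5388i]

Computing element-wise:
Z[0] = 2·(2) + 1·(2) = 6
Z[1] = 2·(-0.9271+3.5797i) + 1·(-2.7361+1.5388i) = -4.5903+8.6982i
Z[2] = 2·(2.4271+4.8410i) + 1·(1.7361-0.3633i) = 6.5903+9.3187i
Z[3] = 2·(2.4271-4.8410i) + 1·(1.7361+0.3633i) = 6.5903-9.3187i
Z[4] = 2·(-0.9271-3.5797i) + 1·(-2.7361-1.5388i) = -4.5903-8.6982i

DFT(2x + 1y) = 2·X + 1·Y = [6, -4.5903+8.6982i, 6.5903+9.3187i, 6.5903-9.3187i, -4.5903-8.6982i]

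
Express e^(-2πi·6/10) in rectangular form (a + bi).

ω_10^6 = e^(-2πi·6/10)
= cos(-2π·6/10) + i·sin(-2π·6/10)
= cos(-12π/10) + i·sin(-12π/10)

ω_10^6 = cos(-12π/10) + i·sin(-12π/10) = -0.8090+0.5878i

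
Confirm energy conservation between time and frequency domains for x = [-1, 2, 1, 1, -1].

Time domain:
Σ|x[n]|² = |-1|² + |2|² + |1|² + |1|² + |-1|² = 8.0000

Frequency domain:
(1/5)Σ|X[k]|² = (1/5)(|2|² + |-2.3090-2.8532i|² + |-1.1910-1.7634i|² + |-1.1910+1.7634i|² + |-2.3090+2.8532i|²) = (1/5)·40.0000 = 8.0000

Both sides agree, confirming Parseval's theorem.

Σ|x[n]|² = (1/N)Σ|X[k]|² = 8.0000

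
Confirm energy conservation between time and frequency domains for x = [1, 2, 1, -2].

Time domain:
Σ|x[n]|² = |1|² + |2|² + |1|² + |-2|² = 10.0000

Frequency domain:
(1/4)Σ|X[k]|² = (1/4)(|2|² + |-4i|² + |2|² + |4i|²) = (1/4)·40.0000 = 10.0000

Both sides agree, confirming Parseval's theorem.

Σ|x[n]|² = (1/N)Σ|X[k]|² = 10.0000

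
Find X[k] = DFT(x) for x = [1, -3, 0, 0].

X[k] = Σ(n=0 to 3) x[n] · ω_4^(nk)
where ω_4 = e^(-2πi/4)

Computing each X[k]:
X[0] = -2
X[1] = 1+3i
X[2] = 4
X[3] = 1-3i

X = [-2, 1+3i, 4, 1-3i]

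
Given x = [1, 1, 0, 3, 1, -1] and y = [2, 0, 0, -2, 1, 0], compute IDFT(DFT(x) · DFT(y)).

(x ⊛ y)[n] = Σ(m=0 to 5) x[m] · y[(n-m) mod 6]

Computing each output sample:
(x ⊛ y)[0] = -4
(x ⊛ y)[1] = 3
(x ⊛ y)[2] = 3
(x ⊛ y)[3] = 3
(x ⊛ y)[4] = 1
(x ⊛ y)[5] = -1

x ⊛ y = [-4, 3, 3, 3, 1, -1]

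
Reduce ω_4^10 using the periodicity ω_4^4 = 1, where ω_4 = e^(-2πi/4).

Since ω_4^4 = 1, powers reduce modulo 4.
10 mod 4 = 2
So ω_4^10 = ω_4^2 = e^(-2πi·2/4)

ω_4^10 = ω_4^2 = -1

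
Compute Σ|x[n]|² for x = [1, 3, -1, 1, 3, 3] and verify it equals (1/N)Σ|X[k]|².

Time domain:
Σ|x[n]|² = |1|² + |3|² + |-1|² + |1|² + |3|² + |3|² = 30.0000

Frequency domain:
(1/6)Σ|X[k]|² = (1/6)(|10|² + |2.0000+3.4641i|² + |-2.0000-3.4641i|² + |-4|² + |-2.0000+3.4641i|² + |2.0000-3.4641i|²) = (1/6)·180.0000 = 30.0000

Both sides agree, confirming Parseval's theorem.

Σ|x[n]|² = (1/N)Σ|X[k]|² = 30.0000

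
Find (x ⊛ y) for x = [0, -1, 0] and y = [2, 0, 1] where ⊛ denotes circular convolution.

(x ⊛ y)[n] = Σ(m=0 to 2) x[m] · y[(n-m) mod 3]

Computing each output sample:
(x ⊛ y)[0] = -1
(x ⊛ y)[1] = -2
(x ⊛ y)[2] = 0

x ⊛ y = [-1, -2, 0]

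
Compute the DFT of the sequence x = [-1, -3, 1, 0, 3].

X[k] = Σ(n=0 to 4) x[n] · ω_5^(nk)
where ω_5 = e^(-2πi/5)

Computing each X[k]:
X[0] = 0
X[1] = -1.8090+5.1186i
X[2] = -0.6910+4.4778i
X[3] = -0.6910-4.4778i
X[4] = -1.8090-5.1186i

X = [0, -1.8090+5.1186i, -0.6910+4.4778i, -0.6910-4.4778i, -1.8090-5.1186i]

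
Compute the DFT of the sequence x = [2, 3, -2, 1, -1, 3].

X[k] = Σ(n=0 to 5) x[n] · ω_6^(nk)
where ω_6 = e^(-2πi/6)

Computing each X[k]:
X[0] = 6
X[1] = 5.5000+0.8660i
X[2] = 1.5000-0.8660i
X[3] = -8
X[4] = 1.5000+0.8660i
X[5] = 5.5000-0.8660i

X = [6, 5.5000+0.8660i, 1.5000-0.8660i, -8, 1.5000+0.8660i, 5.5000-0.8660i]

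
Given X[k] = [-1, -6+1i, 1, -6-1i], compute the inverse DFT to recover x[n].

x[n] = (1/4) Σ(k=0 to 3) X[k] · e^(2πikn/4)

Computing each x[n]:
x[0] = -3
x[1] = -1
x[2] = 3
x[3] = 0

x = [-3, -1, 3, 0]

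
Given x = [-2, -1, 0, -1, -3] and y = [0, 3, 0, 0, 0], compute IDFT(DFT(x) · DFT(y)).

(x ⊛ y)[n] = Σ(m=0 to 4) x[m] · y[(n-m) mod 5]

Computing each output sample:
(x ⊛ y)[0] = -9
(x ⊛ y)[1] = -6
(x ⊛ y)[2] = -3
(x ⊛ y)[3] = 0
(x ⊛ y)[4] = -3

x ⊛ y = [-9, -6, -3, 0, -3]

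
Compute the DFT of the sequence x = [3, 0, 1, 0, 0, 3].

X[k] = Σ(n=0 to 5) x[n] · ω_6^(nk)
where ω_6 = e^(-2πi/6)

Computing each X[k]:
X[0] = 7
X[1] = 4.0000+1.7321i
X[2] = 1.0000+3.4641i
X[3] = 1
X[4] = 1.0000-3.4641i
X[5] = 4.0000-1.7321i

X = [7, 4.0000+1.7321i, 1.0000+3.4641i, 1, 1.0000-3.4641i, 4.0000-1.7321i]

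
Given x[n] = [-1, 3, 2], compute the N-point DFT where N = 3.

X[k] = Σ(n=0 to 2) x[n] · ω_3^(nk)
where ω_3 = e^(-2πi/3)

Computing each X[k]:
X[0] = 4
X[1] = -3.5000-0.8660i
X[2] = -3.5000+0.8660i

X = [4, -3.5000-0.8660i, -3.5000+0.8660i]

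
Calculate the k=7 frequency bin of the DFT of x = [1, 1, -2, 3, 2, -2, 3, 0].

X[7] = Σ(n=0 to 7) x[n] · ω_8^(7n) where ω_8 = e^(-2πi/8)
= (1)·ω_8^0 + (1)·ω_8^7 + (-2)·ω_8^14 + (3)·ω_8^21 + (2)·ω_8^28 + (-2)·ω_8^35 + (3)·ω_8^42 + (0)·ω_8^49

X[7] = -1.0000-0.7574i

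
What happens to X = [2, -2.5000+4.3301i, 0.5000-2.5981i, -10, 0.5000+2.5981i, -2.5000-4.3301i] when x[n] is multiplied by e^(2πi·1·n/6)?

Modulation property: DFT(ω_6^(-1n)·x[n]) = X[(k-1) mod 6], so circularly shift X by 1 positions.

X[k-1] = [-2.5000-4.3301i, 2, -2.5000+4.3301i, 0.5000-2.5981i, -10, 0.5000+2.5981i]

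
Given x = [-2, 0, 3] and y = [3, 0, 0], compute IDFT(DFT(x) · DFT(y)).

(x ⊛ y)[n] = Σ(m=0 to 2) x[m] · y[(n-m) mod 3]

Computing each output sample:
(x ⊛ y)[0] = -6
(x ⊛ y)[1] = 0
(x ⊛ y)[2] = 9

x ⊛ y = [-6, 0, 9]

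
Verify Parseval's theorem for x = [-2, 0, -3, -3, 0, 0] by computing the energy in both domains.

Time domain:
Σ|x[n]|² = |-2|² + |0|² + |-3|² + |-3|² + |0|² + |0|² = 22.0000

Frequency domain:
(1/6)Σ|X[k]|² = (1/6)(|-8|² + |2.5000+2.5981i|² + |-3.5000-2.5981i|² + |-2|² + |-3.5000+2.5981i|² + |2.5000-2.5981i|²) = (1/6)·132.0000 = 22.0000

Both sides agree, confirming Parseval's theorem.

Σ|x[n]|² = (1/N)Σ|X[k]|² = 22.0000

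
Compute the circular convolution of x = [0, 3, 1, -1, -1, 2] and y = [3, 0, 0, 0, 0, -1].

(x ⊛ y)[n] = Σ(m=0 to 5) x[m] · y[(n-m) mod 6]

Computing each output sample:
(x ⊛ y)[0] = -3
(x ⊛ y)[1] = 8
(x ⊛ y)[2] = 4
(x ⊛ y)[3] = -2
(x ⊛ y)[4] = -5
(x ⊛ y)[5] = 6

x ⊛ y = [-3, 8, 4, -2, -5, 6]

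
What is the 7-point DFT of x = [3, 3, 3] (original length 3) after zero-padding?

Original 3-point DFT: [9, 0, 0]
Zero-padded 7-point DFT provides frequency interpolation.

DFT_7([x, 0, ...]) = [9, 4.2029-5.2703i, -0.3705-1.6231i, 2.1676+1.0438i, 2.1676-1.0438i, -0.3705+1.6231i, 4.2029+5.2703i]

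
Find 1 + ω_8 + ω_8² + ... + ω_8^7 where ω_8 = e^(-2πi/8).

Sum of all nth roots of unity equals 0 for n > 1 (geometric series with r ≠ 1).

0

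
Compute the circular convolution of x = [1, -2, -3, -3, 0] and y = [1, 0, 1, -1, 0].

(x ⊛ y)[n] = Σ(m=0 to 4) x[m] · y[(n-m) mod 5]

Computing each output sample:
(x ⊛ y)[0] = 1
(x ⊛ y)[1] = 1
(x ⊛ y)[2] = -2
(x ⊛ y)[3] = -6
(x ⊛ y)[4] = -1

x ⊛ y = [1, 1, -2, -6, -1]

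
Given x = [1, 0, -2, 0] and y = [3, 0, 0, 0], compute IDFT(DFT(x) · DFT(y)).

(x ⊛ y)[n] = Σ(m=0 to 3) x[m] · y[(n-m) mod 4]

Computing each output sample:
(x ⊛ y)[0] = 3
(x ⊛ y)[1] = 0
(x ⊛ y)[2] = -6
(x ⊛ y)[3] = 0

x ⊛ y = [3, 0, -6, 0]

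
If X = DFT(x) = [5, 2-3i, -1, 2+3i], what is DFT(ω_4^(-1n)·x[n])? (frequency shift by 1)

Modulation property: DFT(ω_4^(-1n)·x[n]) = X[(k-1) mod 4], so circularly shift X by 1 positions.

X[k-1] = [2+3i, 5, 2-3i, -1]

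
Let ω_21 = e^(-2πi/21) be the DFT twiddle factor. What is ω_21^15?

ω_21^15 = e^(-2πi·15/21)
= cos(-2π·15/21) + i·sin(-2π·15/21)
= cos(-30π/21) + i·sin(-30π/21)

ω_21^15 = cos(-30π/21) + i·sin(-30π/21) = -0.2225+0.9749i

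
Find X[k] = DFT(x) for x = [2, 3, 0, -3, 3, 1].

X[k] = Σ(n=0 to 5) x[n] · ω_6^(nk)
where ω_6 = e^(-2πi/6)

Computing each X[k]:
X[0] = 6
X[1] = 5.5000+0.8660i
X[2] = -4.5000-4.3301i
X[3] = 4
X[4] = -4.5000+4.3301i
X[5] = 5.5000-0.8660i

X = [6, 5.5000+0.8660i, -4.5000-4.3301i, 4, -4.5000+4.3301i, 5.5000-0.8660i]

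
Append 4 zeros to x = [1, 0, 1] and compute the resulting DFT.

Original 3-point DFT: [2, 0.5000+0.8660i, 0.5000-0.8660i]
Zero-padded 7-point DFT provides frequency interpolation.

DFT_7([x, 0, ...]) = [2, 0.7775-0.9749i, 0.0990+0.4339i, 1.6235+0.7818i, 1.6235-0.7818i, 0.0990-0.4339i, 0.7775+0.9749i]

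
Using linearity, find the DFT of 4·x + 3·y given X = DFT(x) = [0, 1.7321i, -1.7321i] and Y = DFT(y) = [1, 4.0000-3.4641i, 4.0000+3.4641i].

By linearity: DFT(4x + 3y) = 4·DFT(x) + 3·DFT(y)
= 4·[0, 1.7321i, -1.7321i] + 3·[1, 4.0000-3.4641i, 4.0000+3.4641i]

Computing element-wise:
Z[0] = 4·(0) + 3·(1) = 3
Z[1] = 4·(1.7321i) + 3·(4.0000-3.4641i) = 12.0000-3.4639i
Z[2] = 4·(-1.7321i) + 3·(4.0000+3.4641i) = 12.0000+3.4639i

DFT(4x + 3y) = 4·X + 3·Y = [3, 12.0000-3.4639i, 12.0000+3.4639i]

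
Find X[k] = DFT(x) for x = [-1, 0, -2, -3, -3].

X[k] = Σ(n=0 to 4) x[n] · ω_5^(nk)
where ω_5 = e^(-2πi/5)

Computing each X[k]:
X[0] = -9
X[1] = 2.1180-3.4410i
X[2] = -0.1180-0.8123i
X[3] = -0.1180+0.8123i
X[4] = 2.1180+3.4410i

X = [-9, 2.1180-3.4410i, -0.1180-0.8123i, -0.1180+0.8123i, 2.1180+3.4410i]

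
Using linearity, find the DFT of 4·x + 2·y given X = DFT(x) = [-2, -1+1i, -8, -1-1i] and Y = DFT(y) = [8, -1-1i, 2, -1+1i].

By linearity: DFT(4x + 2y) = 4·DFT(x) + 2·DFT(y)
= 4·[-2, -1+1i, -8, -1-1i] + 2·[8, -1-1i, 2, -1+1i]

Computing element-wise:
Z[0] = 4·(-2) + 2·(8) = 8
Z[1] = 4·(-1+1i) + 2·(-1-1i) = -6+2i
Z[2] = 4·(-8) + 2·(2) = -28
Z[3] = 4·(-1-1i) + 2·(-1+1i) = -6-2i

DFT(4x + 2y) = 4·X + 2·Y = [8, -6+2i, -28, -6-2i]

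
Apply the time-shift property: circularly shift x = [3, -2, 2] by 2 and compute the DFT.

Time shift by 2: X_shifted[k] = ω_3^(2k) · X[k]
Shifted x = [-2, 2, 3]

DFT(x[n-2]) = [3, -4.5000+0.8660i, -4.5000-0.8660i]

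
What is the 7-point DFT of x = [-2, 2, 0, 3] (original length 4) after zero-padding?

Original 4-point DFT: [3, -2+1i, -7, -2-1i]
Zero-padded 7-point DFT provides frequency interpolation.

DFT_7([x, 0, ...]) = [3, -3.4559-2.8653i, -0.5746+0.3956i, -4.4695-3.7926i, -4.4695+3.7926i, -0.5746-0.3956i, -3.4559+2.8653i]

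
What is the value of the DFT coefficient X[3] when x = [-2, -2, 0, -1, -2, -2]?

X[3] = Σ(n=0 to 5) x[n] · ω_6^(3n) where ω_6 = e^(-2πi/6)
= (-2)·ω_6^0 + (-2)·ω_6^3 + (0)·ω_6^6 + (-1)·ω_6^9 + (-2)·ω_6^12 + (-2)·ω_6^15

X[3] = 1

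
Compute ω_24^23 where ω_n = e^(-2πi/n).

ω_24^23 = e^(-2πi·23/24)
= cos(-2π·23/24) + i·sin(-2π·23/24)
= cos(-46π/24) + i·sin(-46π/24)

ω_24^23 = cos(-46π/24) + i·sin(-46π/24) = 0.9659+0.2588i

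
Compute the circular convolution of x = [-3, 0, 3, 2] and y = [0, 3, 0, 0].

(x ⊛ y)[n] = Σ(m=0 to 3) x[m] · y[(n-m) mod 4]

Computing each output sample:
(x ⊛ y)[0] = 6
(x ⊛ y)[1] = -9
(x ⊛ y)[2] = 0
(x ⊛ y)[3] = 9

x ⊛ y = [6, -9, 0, 9]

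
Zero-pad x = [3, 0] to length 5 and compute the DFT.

Original 2-point DFT: [3, 3]
Zero-padded 5-point DFT provides frequency interpolation.

DFT_5([x, 0, ...]) = [3, 3, 3, 3, 3]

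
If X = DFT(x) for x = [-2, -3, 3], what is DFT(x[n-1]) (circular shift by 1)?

Time shift by 1: X_shifted[k] = ω_3^(1k) · X[k]
Shifted x = [3, -2, -3]

DFT(x[n-1]) = [-2, 5.5000-0.8660i, 5.5000+0.8660i]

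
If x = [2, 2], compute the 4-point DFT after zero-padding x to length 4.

Original 2-point DFT: [4, 0]
Zero-padded 4-point DFT provides frequency interpolation.

DFT_4([x, 0, ...]) = [4, 2-2i, 0, 2+2i]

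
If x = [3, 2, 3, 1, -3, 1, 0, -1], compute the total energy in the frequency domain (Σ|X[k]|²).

Parseval: Σ|x[n]|² = (1/N)Σ|X[k]|², so Σ|X[k]|² = N·Σ|x[n]|² = 8·34.0000

Σ|X[k]|² = N·Σ|x[n]|² = 8·34.0000 = 272.0000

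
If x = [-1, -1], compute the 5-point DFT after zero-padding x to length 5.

Original 2-point DFT: [-2, 0]
Zero-padded 5-point DFT provides frequency interpolation.

DFT_5([x, 0, ...]) = [-2, -1.3090+0.9511i, -0.1910+0.5878i, -0.1910-0.5878i, -1.3090-0.9511i]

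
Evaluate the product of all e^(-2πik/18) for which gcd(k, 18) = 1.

The primitive 18th roots of unity are ω_18^k for k coprime to 18: k ∈ {1, 5, 7, 11, 13, 17}
Their product equals the constant term of the cyclotomic polynomial Φ_18(x) up to sign.
For n ≥ 3, the product of all primitive nth roots of unity is 1. (For n=1 it is 1; for n=2 it is -1.)

1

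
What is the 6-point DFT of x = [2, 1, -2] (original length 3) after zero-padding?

Original 3-point DFT: [1, 2.5000-2.5981i, 2.5000+2.5981i]
Zero-padded 6-point DFT provides frequency interpolation.

DFT_6([x, 0, ...]) = [1, 3.5000+0.8660i, 2.5000-2.5981i, -1, 2.5000+2.5981i, 3.5000-0.8660i]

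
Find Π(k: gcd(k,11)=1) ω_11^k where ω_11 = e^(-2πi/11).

The primitive 11th roots of unity are ω_11^k for k coprime to 11: k ∈ {1, 2, 3, 4, 5, 6, 7, 8, 9, 10}
Their product equals the constant term of the cyclotomic polynomial Φ_11(x) up to sign.
For n ≥ 3, the product of all primitive nth roots of unity is 1. (For n=1 it is 1; for n=2 it is -1.)

1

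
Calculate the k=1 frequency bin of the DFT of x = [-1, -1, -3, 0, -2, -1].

X[1] = Σ(n=0 to 5) x[n] · ω_6^(1n) where ω_6 = e^(-2πi/6)
= (-1)·ω_6^0 + (-1)·ω_6^1 + (-3)·ω_6^2 + (0)·ω_6^3 + (-2)·ω_6^4 + (-1)·ω_6^5

X[1] = 0.5000+0.8660i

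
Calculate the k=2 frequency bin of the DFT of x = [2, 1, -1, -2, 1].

X[2] = Σ(n=0 to 4) x[n] · ω_5^(2n) where ω_5 = e^(-2πi/5)
= (2)·ω_5^0 + (1)·ω_5^2 + (-1)·ω_5^4 + (-2)·ω_5^6 + (1)·ω_5^8

X[2] = -0.5451+0.9511i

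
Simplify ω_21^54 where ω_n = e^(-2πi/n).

Since ω_21^21 = 1, powers reduce modulo 21.
54 mod 21 = 12
So ω_21^54 = ω_21^12 = e^(-2πi·12/21)

ω_21^54 = ω_21^12 = -0.9010+0.4339i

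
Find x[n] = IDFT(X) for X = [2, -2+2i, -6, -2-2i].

x[n] = (1/4) Σ(k=0 to 3) X[k] · e^(2πikn/4)

Computing each x[n]:
x[0] = -2
x[1] = 1
x[2] = 0
x[3] = 3

x = [-2, 1, 0, 3]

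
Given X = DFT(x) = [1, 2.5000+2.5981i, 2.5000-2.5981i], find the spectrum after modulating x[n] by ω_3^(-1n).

Modulation property: DFT(ω_3^(-1n)·x[n]) = X[(k-1) mod 3], so circularly shift X by 1 positions.

X[k-1] = [2.5000-2.5981i, 1, 2.5000+2.5981i]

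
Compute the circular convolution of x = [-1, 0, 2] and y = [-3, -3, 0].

(x ⊛ y)[n] = Σ(m=0 to 2) x[m] · y[(n-m) mod 3]

Computing each output sample:
(x ⊛ y)[0] = -3
(x ⊛ y)[1] = 3
(x ⊛ y)[2] = -6

x ⊛ y = [-3, 3, -6]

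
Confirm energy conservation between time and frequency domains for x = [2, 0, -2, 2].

Time domain:
Σ|x[n]|² = |2|² + |0|² + |-2|² + |2|² = 12.0000

Frequency domain:
(1/4)Σ|X[k]|² = (1/4)(|2|² + |4+2i|² + |-2|² + |4-2i|²) = (1/4)·48.0000 = 12.0000

Both sides agree, confirming Parseval's theorem.

Σ|x[n]|² = (1/N)Σ|X[k]|² = 12.0000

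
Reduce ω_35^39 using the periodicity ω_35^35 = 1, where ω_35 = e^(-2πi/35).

Since ω_35^35 = 1, powers reduce modulo 35.
39 mod 35 = 4
So ω_35^39 = ω_35^4 = e^(-2πi·4/35)

ω_35^39 = ω_35^4 = 0.7531-0.6579i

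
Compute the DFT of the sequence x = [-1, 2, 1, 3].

X[k] = Σ(n=0 to 3) x[n] · ω_4^(nk)
where ω_4 = e^(-2πi/4)

Computing each X[k]:
X[0] = 5
X[1] = -2+1i
X[2] = -5
X[3] = -2-1i

X = [5, -2+1i, -5, -2-1i]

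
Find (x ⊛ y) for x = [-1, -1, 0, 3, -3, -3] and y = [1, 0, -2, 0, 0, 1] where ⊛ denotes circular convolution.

(x ⊛ y)[n] = Σ(m=0 to 5) x[m] · y[(n-m) mod 6]

Computing each output sample:
(x ⊛ y)[0] = 4
(x ⊛ y)[1] = 5
(x ⊛ y)[2] = 5
(x ⊛ y)[3] = 2
(x ⊛ y)[4] = -6
(x ⊛ y)[5] = -10

x ⊛ y = [4, 5, 5, 2, -6, -10]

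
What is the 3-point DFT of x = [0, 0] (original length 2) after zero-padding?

Original 2-point DFT: [0, 0]
Zero-padded 3-point DFT provides frequency interpolation.

DFT_3([x, 0, ...]) = [0, 0, 0]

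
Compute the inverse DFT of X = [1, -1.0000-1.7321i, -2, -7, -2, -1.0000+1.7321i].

x[n] = (1/6) Σ(k=0 to 5) X[k] · e^(2πikn/6)

Computing each x[n]:
x[0] = -2
x[1] = 2
x[2] = 0
x[3] = 1
x[4] = -1
x[5] = 1

x = [-2, 2, 0, 1, -1, 1]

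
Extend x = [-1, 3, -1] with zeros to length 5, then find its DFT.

Original 3-point DFT: [1, -2.0000-3.4641i, -2.0000+3.4641i]
Zero-padded 5-point DFT provides frequency interpolation.

DFT_5([x, 0, ...]) = [1, 0.7361-2.2654i, -3.7361-2.7144i, -3.7361+2.7144i, 0.7361+2.2654i]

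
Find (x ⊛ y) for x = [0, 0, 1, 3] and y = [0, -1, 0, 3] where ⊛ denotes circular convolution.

(x ⊛ y)[n] = Σ(m=0 to 3) x[m] · y[(n-m) mod 4]

Computing each output sample:
(x ⊛ y)[0] = -3
(x ⊛ y)[1] = 3
(x ⊛ y)[2] = 9
(x ⊛ y)[3] = -1

x ⊛ y = [-3, 3, 9, -1]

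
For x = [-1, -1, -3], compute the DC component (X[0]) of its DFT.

X[0] = Σ(n=0 to 2) x[n] · ω_3^0 = Σ x[n]
= (-1) + (-1) + (-3)

X[0] = -5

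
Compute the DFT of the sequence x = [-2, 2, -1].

X[k] = Σ(n=0 to 2) x[n] · ω_3^(nk)
where ω_3 = e^(-2πi/3)

Computing each X[k]:
X[0] = -1
X[1] = -2.5000-2.5981i
X[2] = -2.5000+2.5981i

X = [-1, -2.5000-2.5981i, -2.5000+2.5981i]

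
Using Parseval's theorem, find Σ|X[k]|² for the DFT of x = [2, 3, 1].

Parseval: Σ|x[n]|² = (1/N)Σ|X[k]|², so Σ|X[k]|² = N·Σ|x[n]|² = 3·14.0000

Σ|X[k]|² = N·Σ|x[n]|² = 3·14.0000 = 42.0000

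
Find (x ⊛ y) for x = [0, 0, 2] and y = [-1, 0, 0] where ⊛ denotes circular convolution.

(x ⊛ y)[n] = Σ(m=0 to 2) x[m] · y[(n-m) mod 3]

Computing each output sample:
(x ⊛ y)[0] = 0
(x ⊛ y)[1] = 0
(x ⊛ y)[2] = -2

x ⊛ y = [0, 0, -2]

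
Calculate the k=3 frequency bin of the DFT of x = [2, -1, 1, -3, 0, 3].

X[3] = Σ(n=0 to 5) x[n] · ω_6^(3n) where ω_6 = e^(-2πi/6)
= (2)·ω_6^0 + (-1)·ω_6^3 + (1)·ω_6^6 + (-3)·ω_6^9 + (0)·ω_6^12 + (3)·ω_6^15

X[3] = 4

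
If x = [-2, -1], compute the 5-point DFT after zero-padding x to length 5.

Original 2-point DFT: [-3, -1]
Zero-padded 5-point DFT provides frequency interpolation.

DFT_5([x, 0, ...]) = [-3, -2.3090+0.9511i, -1.1910+0.5878i, -1.1910-0.5878i, -2.3090-0.9511i]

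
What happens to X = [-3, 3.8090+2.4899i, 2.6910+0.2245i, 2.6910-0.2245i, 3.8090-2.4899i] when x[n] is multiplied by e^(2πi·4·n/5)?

Modulation property: DFT(ω_5^(-4n)·x[n]) = X[(k-4) mod 5], so circularly shift X by 4 positions.

X[k-4] = [3.8090+2.4899i, 2.6910+0.2245i, 2.6910-0.2245i, 3.8090-2.4899i, -3]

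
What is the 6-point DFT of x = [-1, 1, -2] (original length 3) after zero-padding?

Original 3-point DFT: [-2, -0.5000-2.5981i, -0.5000+2.5981i]
Zero-padded 6-point DFT provides frequency interpolation.

DFT_6([x, 0, ...]) = [-2, 0.5000+0.8660i, -0.5000-2.5981i, -4, -0.5000+2.5981i, 0.5000-0.8660i]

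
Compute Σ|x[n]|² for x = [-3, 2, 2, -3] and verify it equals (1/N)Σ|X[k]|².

Time domain:
Σ|x[n]|² = |-3|² + |2|² + |2|² + |-3|² = 26.0000

Frequency domain:
(1/4)Σ|X[k]|² = (1/4)(|-2|² + |-5-5i|² + |0|² + |-5+5i|²) = (1/4)·104.0000 = 26.0000

Both sides agree, confirming Parseval's theorem.

Σ|x[n]|² = (1/N)Σ|X[k]|² = 26.0000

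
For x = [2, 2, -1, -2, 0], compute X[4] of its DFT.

X[4] = Σ(n=0 to 4) x[n] · ω_5^(4n) where ω_5 = e^(-2πi/5)
= (2)·ω_5^0 + (2)·ω_5^4 + (-1)·ω_5^8 + (-2)·ω_5^12 + (0)·ω_5^16

X[4] = 5.0451+2.4899i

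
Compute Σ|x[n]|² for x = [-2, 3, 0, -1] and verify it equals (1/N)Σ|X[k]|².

Time domain:
Σ|x[n]|² = |-2|² + |3|² + |0|² + |-1|² = 14.0000

Frequency domain:
(1/4)Σ|X[k]|² = (1/4)(|0|² + |-2-4i|² + |-4|² + |-2+4i|²) = (1/4)·56.0000 = 14.0000

Both sides agree, confirming Parseval's theorem.

Σ|x[n]|² = (1/N)Σ|X[k]|² = 14.0000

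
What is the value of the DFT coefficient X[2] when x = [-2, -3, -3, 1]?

X[2] = Σ(n=0 to 3) x[n] · ω_4^(2n) where ω_4 = e^(-2πi/4)
= (-2)·ω_4^0 + (-3)·ω_4^2 + (-3)·ω_4^4 + (1)·ω_4^6

X[2] = -3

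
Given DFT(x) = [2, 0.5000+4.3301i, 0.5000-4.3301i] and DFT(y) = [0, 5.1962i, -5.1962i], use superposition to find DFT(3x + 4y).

By linearity: DFT(3x + 4y) = 3·DFT(x) + 4·DFT(y)
= 3·[2, 0.5000+4.3301i, 0.5000-4.3301i] + 4·[0, 5.1962i, -5.1962i]

Computing element-wise:
Z[0] = 3·(2) + 4·(0) = 6
Z[1] = 3·(0.5000+4.3301i) + 4·(5.1962i) = 1.5000+33.7751i
Z[2] = 3·(0.5000-4.3301i) + 4·(-5.1962i) = 1.5000-33.7751i

DFT(3x + 4y) = 3·X + 4·Y = [6, 1.5000+33.7751i, 1.5000-33.7751i]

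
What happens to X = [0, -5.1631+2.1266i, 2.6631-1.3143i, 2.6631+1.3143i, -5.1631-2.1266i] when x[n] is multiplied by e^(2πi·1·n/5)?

Modulation property: DFT(ω_5^(-1n)·x[n]) = X[(k-1) mod 5], so circularly shift X by 1 positions.

X[k-1] = [-5.1631-2.1266i, 0, -5.1631+2.1266i, 2.6631-1.3143i, 2.6631+1.3143i]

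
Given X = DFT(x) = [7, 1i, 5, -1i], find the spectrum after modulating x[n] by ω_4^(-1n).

Modulation property: DFT(ω_4^(-1n)·x[n]) = X[(k-1) mod 4], so circularly shift X by 1 positions.

X[k-1] = [-1i, 7, 1i, 5]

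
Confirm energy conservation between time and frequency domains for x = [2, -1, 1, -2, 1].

Time domain:
Σ|x[n]|² = |2|² + |-1|² + |1|² + |-2|² + |1|² = 11.0000

Frequency domain:
(1/5)Σ|X[k]|² = (1/5)(|1|² + |2.8090+0.1388i|² + |1.6910+4.0287i|² + |1.6910-4.0287i|² + |2.8090-0.1388i|²) = (1/5)·55.0000 = 11.0000

Both sides agree, confirming Parseval's theorem.

Σ|x[n]|² = (1/N)Σ|X[k]|² = 11.0000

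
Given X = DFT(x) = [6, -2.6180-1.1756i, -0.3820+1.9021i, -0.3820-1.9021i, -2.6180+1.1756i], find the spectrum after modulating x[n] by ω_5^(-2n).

Modulation property: DFT(ω_5^(-2n)·x[n]) = X[(k-2) mod 5], so circularly shift X by 2 positions.

X[k-2] = [-0.3820-1.9021i, -2.6180+1.1756i, 6, -2.6180-1.1756i, -0.3820+1.9021i]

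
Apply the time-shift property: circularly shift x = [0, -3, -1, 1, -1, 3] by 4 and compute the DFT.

Time shift by 4: X_shifted[k] = ω_6^(4k) · X[k]
Shifted x = [-1, 1, -1, 3, 0, -3]

DFT(x[n-4]) = [-1, -4.5000-2.5981i, 3.5000-4.3301i, -3, 3.5000+4.3301i, -4.5000+2.5981i]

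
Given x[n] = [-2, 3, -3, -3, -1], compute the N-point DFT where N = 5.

X[k] = Σ(n=0 to 4) x[n] · ω_5^(nk)
where ω_5 = e^(-2πi/5)

Computing each X[k]:
X[0] = -6
X[1] = 3.4721-3.8042i
X[2] = -5.4721-2.3511i
X[3] = -5.4721+2.3511i
X[4] = 3.4721+3.8042i

X = [-6, 3.4721-3.8042i, -5.4721-2.3511i, -5.4721+2.3511i, 3.4721+3.8042i]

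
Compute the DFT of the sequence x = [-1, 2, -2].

X[k] = Σ(n=0 to 2) x[n] · ω_3^(nk)
where ω_3 = e^(-2πi/3)

Computing each X[k]:
X[0] = -1
X[1] = -1.0000-3.4641i
X[2] = -1.0000+3.4641i

X = [-1, -1.0000-3.4641i, -1.0000+3.4641i]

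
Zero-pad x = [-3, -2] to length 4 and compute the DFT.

Original 2-point DFT: [-5, -1]
Zero-padded 4-point DFT provides frequency interpolation.

DFT_4([x, 0, ...]) = [-5, -3+2i, -1, -3-2i]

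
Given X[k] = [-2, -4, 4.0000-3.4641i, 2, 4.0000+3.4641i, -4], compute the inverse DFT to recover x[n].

x[n] = (1/6) Σ(k=0 to 5) X[k] · e^(2πikn/6)

Computing each x[n]:
x[0] = 0
x[1] = -1
x[2] = -1
x[3] = 2
x[4] = 1
x[5] = -3

x = [0, -1, -1, 2, 1, -3]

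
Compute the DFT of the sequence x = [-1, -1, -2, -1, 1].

X[k] = Σ(n=0 to 4) x[n] · ω_5^(nk)
where ω_5 = e^(-2πi/5)

Computing each X[k]:
X[0] = -4
X[1] = 1.4271+2.4899i
X[2] = -1.9271+0.2245i
X[3] = -1.9271-0.2245i
X[4] = 1.4271-2.4899i

X = [-4, 1.4271+2.4899i, -1.9271+0.2245i, -1.9271-0.2245i, 1.4271-2.4899i]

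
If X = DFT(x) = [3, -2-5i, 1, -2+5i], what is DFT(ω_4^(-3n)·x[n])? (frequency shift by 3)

Modulation property: DFT(ω_4^(-3n)·x[n]) = X[(k-3) mod 4], so circularly shift X by 3 positions.

X[k-3] = [-2-5i, 1, -2+5i, 3]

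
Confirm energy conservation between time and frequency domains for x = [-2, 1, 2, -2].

Time domain:
Σ|x[n]|² = |-2|² + |1|² + |2|² + |-2|² = 13.0000

Frequency domain:
(1/4)Σ|X[k]|² = (1/4)(|-1|² + |-4-3i|² + |1|² + |-4+3i|²) = (1/4)·52.0000 = 13.0000

Both sides agree, confirming Parseval's theorem.

Σ|x[n]|² = (1/N)Σ|X[k]|² = 13.0000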